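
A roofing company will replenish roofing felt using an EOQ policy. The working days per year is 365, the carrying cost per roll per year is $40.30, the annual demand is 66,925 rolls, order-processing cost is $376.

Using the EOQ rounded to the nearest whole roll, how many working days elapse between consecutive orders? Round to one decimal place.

6.1 days

Optimal lot size Q* = (2 × 66,925 × $376 / $40.3)^½ ≈ 1,117.51 → Q = 1,118 rolls
T = Q/D × 365 days = 1,118/66,925 × 365 = 6.097 days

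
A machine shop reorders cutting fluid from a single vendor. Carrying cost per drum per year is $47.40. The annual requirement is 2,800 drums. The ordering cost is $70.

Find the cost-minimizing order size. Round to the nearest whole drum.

91 drums

Optimal lot size Q* = (2 × 2,800 × $70 / $47.4)^½ ≈ 90.94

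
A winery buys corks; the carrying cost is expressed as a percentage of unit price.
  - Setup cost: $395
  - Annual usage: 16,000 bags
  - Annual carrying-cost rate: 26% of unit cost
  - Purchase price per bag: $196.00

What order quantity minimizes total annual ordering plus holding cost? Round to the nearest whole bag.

Carrying cost H = $196 × 26% = $50.9600/bag/yr
Q* = √(2·D·S / H) = √(2·16,000·395 / 50.96) = √248,037.7 ≈ 498.03

498 bags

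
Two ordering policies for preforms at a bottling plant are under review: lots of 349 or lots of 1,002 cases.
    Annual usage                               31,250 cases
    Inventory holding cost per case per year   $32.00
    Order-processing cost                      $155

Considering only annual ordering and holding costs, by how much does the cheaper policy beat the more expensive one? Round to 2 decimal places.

Annual cost at Q: ordering D·S/Q plus holding Q·H/2.
TC(349) = (31,250/349)×155 + (349/2)×32 = $19,462.94
TC(1,002) = (31,250/1,002)×155 + (1,002/2)×32 = $20,866.08
Cheaper: Q = 349.  Difference = $1,403.14

$1,403.14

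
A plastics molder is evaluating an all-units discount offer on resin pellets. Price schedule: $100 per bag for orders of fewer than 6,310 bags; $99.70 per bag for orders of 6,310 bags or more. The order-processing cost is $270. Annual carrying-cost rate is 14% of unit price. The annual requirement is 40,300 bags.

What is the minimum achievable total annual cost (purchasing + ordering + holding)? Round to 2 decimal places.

H₁ = 14%×$100 = $14.0000;  H₂ = 14%×$99.70 = $13.9580
EOQ₁ = √(2×40,300×270/14.0000) = 1,246.77  (< 6,310, feasible at tier 1)
EOQ₂ = √(2×40,300×270/13.9580) = 1,248.64  (< 6,310 → use Q = 6,310 at tier-2 price)
TC(tier 1 (EOQ₁), Q≈1,246.8) = $4,047,454.74
TC(tier 2, Q≈6,310.0) = $4,063,671.90
Minimum at tier 1 (EOQ₁): $4,047,454.74

$4,047,454.74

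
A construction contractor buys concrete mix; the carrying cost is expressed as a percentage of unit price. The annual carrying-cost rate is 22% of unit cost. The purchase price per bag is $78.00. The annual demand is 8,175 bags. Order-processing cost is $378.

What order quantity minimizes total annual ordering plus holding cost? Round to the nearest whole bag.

H = i·C = 0.22 × $78 = $17.1600 per bag-year
Q* = √(2·D·S / H) = √(2·8,175·378 / 17.16) = √360,157.3 ≈ 600.13

600 bags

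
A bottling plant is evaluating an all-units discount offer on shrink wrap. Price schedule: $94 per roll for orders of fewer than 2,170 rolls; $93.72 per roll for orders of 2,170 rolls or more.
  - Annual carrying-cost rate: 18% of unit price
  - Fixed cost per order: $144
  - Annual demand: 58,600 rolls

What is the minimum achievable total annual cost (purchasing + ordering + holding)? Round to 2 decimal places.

$5,514,184.18

H₁ = 18%×$94 = $16.9200;  H₂ = 18%×$93.72 = $16.8696
EOQ₁ = √(2×58,600×144/16.9200) = 998.72  (< 2,170, feasible at tier 1)
EOQ₂ = √(2×58,600×144/16.8696) = 1,000.21  (< 2,170 → use Q = 2,170 at tier-2 price)
TC(tier 1 (EOQ₁), Q≈998.7) = $5,525,298.39
TC(tier 2, Q≈2,170.0) = $5,514,184.18
Minimum at tier 2: $5,514,184.18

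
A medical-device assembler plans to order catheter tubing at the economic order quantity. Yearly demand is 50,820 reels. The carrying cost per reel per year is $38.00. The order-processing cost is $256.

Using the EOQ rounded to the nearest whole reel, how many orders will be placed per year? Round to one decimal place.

61.5 orders per year

2DS/H = 2·50,820·256/38 = 684,732.63
EOQ = √684,732.63 ≈ 827.49 → Q = 827
N = D/Q = 50,820/827 ≈ 61.451 orders/yr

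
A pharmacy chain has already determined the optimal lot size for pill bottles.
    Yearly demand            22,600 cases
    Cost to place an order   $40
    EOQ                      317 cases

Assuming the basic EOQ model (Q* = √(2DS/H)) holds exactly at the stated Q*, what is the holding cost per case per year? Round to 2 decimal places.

From Q* = √(2DS/H) ⇒ Q*² = 2DS/H.
H = 2DS / Q² = 2 × 22,600 × 40 / 317² = 17.9920

$17.99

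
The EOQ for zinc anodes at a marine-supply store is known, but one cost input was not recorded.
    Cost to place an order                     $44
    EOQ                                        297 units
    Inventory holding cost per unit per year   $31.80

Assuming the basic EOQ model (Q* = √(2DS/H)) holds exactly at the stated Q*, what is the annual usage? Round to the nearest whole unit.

31,876 units per year

EOQ relation: Q² = 2DS/H, so rearrange for the unknown.
D = Q²H / (2S) = 297² × 31.8 / (2 × 44) = 31,875.53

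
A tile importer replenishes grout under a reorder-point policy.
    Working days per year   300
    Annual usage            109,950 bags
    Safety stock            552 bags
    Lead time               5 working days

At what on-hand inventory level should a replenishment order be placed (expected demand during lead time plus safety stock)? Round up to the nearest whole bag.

2,385 bags

Daily demand d = 109,950 / 300 = 366.500 bags/day
Demand during lead time = 366.500 × 5 = 1,832.50
Reorder point = 1,832.50 + 552 = 2,384.50 → round up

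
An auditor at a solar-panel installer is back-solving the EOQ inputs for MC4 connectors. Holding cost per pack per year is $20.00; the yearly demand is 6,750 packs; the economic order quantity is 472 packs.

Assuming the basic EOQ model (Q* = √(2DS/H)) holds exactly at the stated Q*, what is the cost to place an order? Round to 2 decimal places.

From Q* = √(2DS/H) ⇒ Q*² = 2DS/H.
S = Q²H / (2D) = 472² × 20 / (2 × 6,750) = 330.0504

$330.05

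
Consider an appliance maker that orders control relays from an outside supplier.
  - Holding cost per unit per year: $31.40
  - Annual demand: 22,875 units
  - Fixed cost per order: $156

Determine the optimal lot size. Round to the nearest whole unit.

477 units

EOQ = √(2DS/H) = √(2 × 22,875 × 156 / 31.4)
    = √(227,292.99) ≈ 476.75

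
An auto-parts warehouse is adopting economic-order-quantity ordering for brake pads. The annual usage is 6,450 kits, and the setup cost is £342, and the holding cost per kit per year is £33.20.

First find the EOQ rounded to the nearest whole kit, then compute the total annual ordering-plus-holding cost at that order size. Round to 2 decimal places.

£12,102.56

Optimal lot size Q* = (2 × 6,450 × £342 / £33.2)^½ ≈ 364.53 → Q = 365 kits
Ordering: D/Q × S = 6,450/365 × £342 = £6,043.56
Holding:  Q/2 × H = 365/2 × £33.2 = £6,059.00
Total = £6,043.56 + £6,059.00 = £12,102.56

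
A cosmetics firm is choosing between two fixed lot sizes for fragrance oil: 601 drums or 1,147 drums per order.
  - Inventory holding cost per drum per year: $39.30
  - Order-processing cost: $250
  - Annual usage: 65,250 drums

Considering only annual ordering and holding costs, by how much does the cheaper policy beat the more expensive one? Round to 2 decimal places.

TC(Q) = (D/Q)S + (Q/2)H
TC(601) = (65,250/601)×250 + (601/2)×39.3 = $38,951.91
TC(1,147) = (65,250/1,147)×250 + (1,147/2)×39.3 = $36,760.43
|ΔTC| = |$38,951.91 − $36,760.43| = $2,191.48

$2,191.48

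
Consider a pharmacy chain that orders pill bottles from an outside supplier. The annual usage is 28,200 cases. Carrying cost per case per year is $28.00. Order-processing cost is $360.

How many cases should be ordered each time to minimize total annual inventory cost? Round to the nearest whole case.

EOQ = √(2DS/H) = √(2 × 28,200 × 360 / 28)
    = √(725,142.86) ≈ 851.55

852 cases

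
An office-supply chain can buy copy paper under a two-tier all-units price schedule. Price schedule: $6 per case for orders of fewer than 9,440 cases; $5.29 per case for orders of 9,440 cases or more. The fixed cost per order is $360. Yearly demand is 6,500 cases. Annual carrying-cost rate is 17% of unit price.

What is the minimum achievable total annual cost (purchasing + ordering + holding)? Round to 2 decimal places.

H₁ = 17%×$6 = $1.0200;  H₂ = 17%×$5.29 = $0.8993
EOQ₁ = √(2×6,500×360/1.0200) = 2,142.02  (< 9,440, feasible at tier 1)
EOQ₂ = √(2×6,500×360/0.8993) = 2,281.24  (< 9,440 → use Q = 9,440 at tier-2 price)
TC(tier 1 (EOQ₁), Q≈2,142.0) = $41,184.86
TC(tier 2, Q≈9,440.0) = $38,877.58
Minimum at tier 2: $38,877.58

$38,877.58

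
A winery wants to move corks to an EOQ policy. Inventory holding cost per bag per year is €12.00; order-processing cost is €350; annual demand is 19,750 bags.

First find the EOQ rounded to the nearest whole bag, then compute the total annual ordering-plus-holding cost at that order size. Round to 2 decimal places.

€12,880.22

EOQ = √(2DS/H) = √(2 × 19,750 × 350 / 12)
    = √(1,152,083.33) ≈ 1,073.35 → Q = 1,073 bags
Ordering: D/Q × S = 19,750/1,073 × €350 = €6,442.22
Holding:  Q/2 × H = 1,073/2 × €12 = €6,438.00
Total = €6,442.22 + €6,438.00 = €12,880.22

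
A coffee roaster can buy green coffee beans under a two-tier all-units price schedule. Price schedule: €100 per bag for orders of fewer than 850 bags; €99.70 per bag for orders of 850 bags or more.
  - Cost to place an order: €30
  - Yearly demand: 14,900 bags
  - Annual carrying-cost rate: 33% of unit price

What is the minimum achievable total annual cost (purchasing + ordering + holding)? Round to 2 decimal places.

H₁ = 33%×€100 = €33.0000;  H₂ = 33%×€99.70 = €32.9010
EOQ₁ = √(2×14,900×30/33.0000) = 164.59  (< 850, feasible at tier 1)
EOQ₂ = √(2×14,900×30/32.9010) = 164.84  (< 850 → use Q = 850 at tier-2 price)
TC(tier 1 (EOQ₁), Q≈164.6) = €1,495,431.57
TC(tier 2, Q≈850.0) = €1,500,038.81
Minimum at tier 1 (EOQ₁): €1,495,431.57

€1,495,431.57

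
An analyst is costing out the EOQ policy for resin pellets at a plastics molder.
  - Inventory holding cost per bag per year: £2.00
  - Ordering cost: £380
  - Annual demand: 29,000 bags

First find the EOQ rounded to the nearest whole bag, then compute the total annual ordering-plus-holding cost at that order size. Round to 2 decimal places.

EOQ = √(2DS/H) = √(2 × 29,000 × 380 / 2)
    = √(11,020,000.00) ≈ 3,319.64 → Q = 3,320 bags
Orders/yr = 29,000/3,320 = 8.735; ordering cost = 8.735 × £380 = £3,319.28
Average inventory = 3,320/2 = 1660; holding cost = 1660 × £2 = £3,320.00
Total = £3,319.28 + £3,320.00 = £6,639.28

£6,639.28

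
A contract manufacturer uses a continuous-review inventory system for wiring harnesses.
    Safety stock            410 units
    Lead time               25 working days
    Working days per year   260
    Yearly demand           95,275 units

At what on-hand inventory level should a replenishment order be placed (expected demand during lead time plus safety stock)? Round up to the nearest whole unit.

9,572 units

Daily demand d = 95,275 / 260 = 366.442 units/day
Demand during lead time = 366.442 × 25 = 9,161.06
Reorder point = 9,161.06 + 410 = 9,571.06 → round up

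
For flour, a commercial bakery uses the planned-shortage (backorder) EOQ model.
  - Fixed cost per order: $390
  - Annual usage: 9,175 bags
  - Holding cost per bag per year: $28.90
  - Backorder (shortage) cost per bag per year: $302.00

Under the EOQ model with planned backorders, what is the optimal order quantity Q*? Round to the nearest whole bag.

521 bags

Basic EOQ = √(2·9,175·390/28.9) = 497.624
Backorder adjustment √((H+b)/b) = √((28.9+302)/302) = 1.0468
Q* = 497.624 × 1.0468 ≈ 520.89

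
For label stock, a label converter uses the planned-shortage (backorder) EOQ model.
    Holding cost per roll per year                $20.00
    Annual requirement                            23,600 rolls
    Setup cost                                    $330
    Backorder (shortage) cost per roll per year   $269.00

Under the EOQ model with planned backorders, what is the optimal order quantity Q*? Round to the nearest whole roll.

Basic EOQ = √(2·23,600·330/20) = 882.496
Backorder adjustment √((H+b)/b) = √((20+269)/269) = 1.0365
Q* = 882.496 × 1.0365 ≈ 914.71

915 rolls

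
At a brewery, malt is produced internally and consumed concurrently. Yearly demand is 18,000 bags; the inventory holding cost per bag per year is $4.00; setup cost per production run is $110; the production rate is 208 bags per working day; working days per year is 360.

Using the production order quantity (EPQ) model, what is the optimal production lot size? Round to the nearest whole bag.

Daily demand d = 18,000/360 = 50.000; p = 208; 1 − d/p = 0.75962
EPQ = √(2DS / (H(1 − d/p)))
    = √(2 × 18,000 × 110 / (4 × 0.75962)) ≈ 1,141.62

1,142 bags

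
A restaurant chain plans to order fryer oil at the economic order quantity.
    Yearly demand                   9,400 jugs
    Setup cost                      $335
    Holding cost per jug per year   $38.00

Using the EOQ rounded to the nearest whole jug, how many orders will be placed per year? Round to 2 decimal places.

23.10 orders per year

2DS/H = 2·9,400·335/38 = 165,736.84
EOQ = √165,736.84 ≈ 407.11 → Q = 407
Orders per year = D/Q = 9,400 / 407 = 23.096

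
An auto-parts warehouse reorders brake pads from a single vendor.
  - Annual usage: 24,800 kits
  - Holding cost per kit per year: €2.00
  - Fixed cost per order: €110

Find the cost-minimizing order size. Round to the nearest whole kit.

1,652 kits

EOQ = √(2DS/H) = √(2 × 24,800 × 110 / 2)
    = √(2,728,000.00) ≈ 1,651.67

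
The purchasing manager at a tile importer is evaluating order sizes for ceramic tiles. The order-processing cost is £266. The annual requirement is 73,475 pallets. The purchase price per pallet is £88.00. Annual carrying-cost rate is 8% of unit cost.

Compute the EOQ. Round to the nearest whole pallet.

2,356 pallets

H = i·C = 0.08 × £88 = £7.0400 per pallet-year
EOQ = √(2DS/H) = √(2 × 73,475 × 266 / 7.04)
    = √(5,552,372.16) ≈ 2,356.35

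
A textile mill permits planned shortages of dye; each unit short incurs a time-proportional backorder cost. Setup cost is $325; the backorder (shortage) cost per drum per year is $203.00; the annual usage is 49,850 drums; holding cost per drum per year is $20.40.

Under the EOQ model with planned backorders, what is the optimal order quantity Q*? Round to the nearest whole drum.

Basic EOQ = √(2·49,850·325/20.4) = 1,260.301
Backorder adjustment √((H+b)/b) = √((20.4+203)/203) = 1.0490
Q* = 1,260.301 × 1.0490 ≈ 1,322.11

1,322 drums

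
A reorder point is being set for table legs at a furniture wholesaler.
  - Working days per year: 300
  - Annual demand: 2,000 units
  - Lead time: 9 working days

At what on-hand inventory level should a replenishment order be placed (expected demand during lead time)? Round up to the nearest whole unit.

Daily demand d = 2,000 / 300 = 6.667 units/day
Demand during lead time = 6.667 × 9 = 60.00
Reorder point = 60.00 → round up

60 units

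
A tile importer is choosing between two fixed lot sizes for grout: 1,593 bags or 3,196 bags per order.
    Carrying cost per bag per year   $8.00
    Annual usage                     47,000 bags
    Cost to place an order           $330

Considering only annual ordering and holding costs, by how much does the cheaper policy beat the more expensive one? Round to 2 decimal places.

For each Q, cost = (D/Q)·S + (Q/2)·H.
TC(1,593) = (47,000/1,593)×330 + (1,593/2)×8 = $16,108.35
TC(3,196) = (47,000/3,196)×330 + (3,196/2)×8 = $17,636.94
Cheaper: Q = 1,593.  Difference = $1,528.59

$1,528.59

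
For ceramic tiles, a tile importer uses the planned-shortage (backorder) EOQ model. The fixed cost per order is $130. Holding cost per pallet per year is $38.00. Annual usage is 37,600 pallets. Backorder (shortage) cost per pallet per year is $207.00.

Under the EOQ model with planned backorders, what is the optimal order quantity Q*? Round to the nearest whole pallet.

Basic EOQ = √(2·37,600·130/38) = 507.211
Backorder adjustment √((H+b)/b) = √((38+207)/207) = 1.0879
Q* = 507.211 × 1.0879 ≈ 551.81

552 pallets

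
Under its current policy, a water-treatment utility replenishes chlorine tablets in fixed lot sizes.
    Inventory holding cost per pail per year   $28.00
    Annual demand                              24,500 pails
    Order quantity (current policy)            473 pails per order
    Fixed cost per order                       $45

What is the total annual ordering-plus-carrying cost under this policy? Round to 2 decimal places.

Orders/yr = 24,500/473 = 51.797; ordering cost = 51.797 × $45 = $2,330.87
Average inventory = 473/2 = 236.5; holding cost = 236.5 × $28 = $6,622.00
Total = $2,330.87 + $6,622.00 = $8,952.87

$8,952.87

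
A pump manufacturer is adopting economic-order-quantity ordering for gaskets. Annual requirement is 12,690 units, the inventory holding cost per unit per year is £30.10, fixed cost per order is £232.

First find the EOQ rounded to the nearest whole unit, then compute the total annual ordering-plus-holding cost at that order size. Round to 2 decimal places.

Optimal lot size Q* = (2 × 12,690 × £232 / £30.1)^½ ≈ 442.29 → Q = 442 units
Ordering: D/Q × S = 12,690/442 × £232 = £6,660.81
Holding:  Q/2 × H = 442/2 × £30.1 = £6,652.10
Total = £6,660.81 + £6,652.10 = £13,312.91

£13,312.91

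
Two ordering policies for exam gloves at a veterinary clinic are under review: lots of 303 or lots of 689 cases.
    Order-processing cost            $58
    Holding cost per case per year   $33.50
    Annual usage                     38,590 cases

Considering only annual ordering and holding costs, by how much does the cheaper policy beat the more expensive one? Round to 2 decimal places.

$2,327.14

TC(Q) = (D/Q)S + (Q/2)H
TC(303) = (38,590/303)×58 + (303/2)×33.5 = $12,462.11
TC(689) = (38,590/689)×58 + (689/2)×33.5 = $14,789.26
Cheaper: Q = 303.  Difference = $2,327.14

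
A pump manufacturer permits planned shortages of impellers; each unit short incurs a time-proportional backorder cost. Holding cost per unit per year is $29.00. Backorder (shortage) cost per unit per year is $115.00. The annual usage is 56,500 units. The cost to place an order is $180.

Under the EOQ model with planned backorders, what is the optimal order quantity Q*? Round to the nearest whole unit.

937 units

Q* = √(2DS/H) · √((H + b)/b)
   = √(2 × 56,500 × 180 / 29) · √((29 + 115) / 115)
   = 837.484 × 1.1190 ≈ 937.15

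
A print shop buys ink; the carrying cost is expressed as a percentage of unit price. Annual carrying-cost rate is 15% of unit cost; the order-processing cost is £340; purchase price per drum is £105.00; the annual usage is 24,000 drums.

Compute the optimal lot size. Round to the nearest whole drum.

Holding cost per drum per year: H = 15% × £105 = £15.7500
Q* = √(2·D·S / H) = √(2·24,000·340 / 15.75) = √1,036,190.5 ≈ 1,017.93

1,018 drums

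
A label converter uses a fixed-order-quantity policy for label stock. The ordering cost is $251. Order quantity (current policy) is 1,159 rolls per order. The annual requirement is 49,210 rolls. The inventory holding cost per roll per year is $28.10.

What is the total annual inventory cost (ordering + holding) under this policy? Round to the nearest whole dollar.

$26,941

Orders/yr = 49,210/1,159 = 42.459; ordering cost = 42.459 × $251 = $10,657.21
Average inventory = 1,159/2 = 579.5; holding cost = 579.5 × $28.1 = $16,283.95
Total = $10,657.21 + $16,283.95 = $26,941.16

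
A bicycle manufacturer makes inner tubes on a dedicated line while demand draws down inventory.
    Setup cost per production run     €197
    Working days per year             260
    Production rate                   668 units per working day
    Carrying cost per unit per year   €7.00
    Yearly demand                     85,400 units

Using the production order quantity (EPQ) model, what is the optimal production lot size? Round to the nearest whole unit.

d = 85,400/260 = 328.4615 units/day;  effective holding cost H(1 − d/p) = 7·(1 − 328.4615/668) = 3.55804
Q* = √(2DS / H_eff) = √(2·85,400·197 / 3.55804) ≈ 3,075.19

3,075 units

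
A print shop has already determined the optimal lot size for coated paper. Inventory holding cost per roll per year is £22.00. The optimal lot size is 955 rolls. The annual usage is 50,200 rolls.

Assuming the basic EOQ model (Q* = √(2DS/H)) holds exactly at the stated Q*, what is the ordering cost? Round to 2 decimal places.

£199.85

EOQ relation: Q² = 2DS/H, so rearrange for the unknown.
S = Q²H / (2D) = 955² × 22 / (2 × 50,200) = 199.8461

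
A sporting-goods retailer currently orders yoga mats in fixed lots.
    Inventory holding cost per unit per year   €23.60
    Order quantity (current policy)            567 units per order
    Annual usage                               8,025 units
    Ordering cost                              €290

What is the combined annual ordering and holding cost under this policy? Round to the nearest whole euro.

€10,795

Annual ordering cost = (D/Q)·S = (8,025/567) × 290 = €4,104.50
Annual holding cost  = (Q/2)·H = (567/2) × 23.6 = €6,690.60
Total = €4,104.50 + €6,690.60 = €10,795.10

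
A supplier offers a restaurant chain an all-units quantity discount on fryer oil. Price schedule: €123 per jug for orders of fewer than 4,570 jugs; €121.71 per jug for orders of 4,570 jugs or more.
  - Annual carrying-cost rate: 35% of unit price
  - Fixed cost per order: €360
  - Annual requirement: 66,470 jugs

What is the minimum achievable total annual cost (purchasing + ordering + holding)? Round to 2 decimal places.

H₁ = 35%×€123 = €43.0500;  H₂ = 35%×€121.71 = €42.5985
EOQ₁ = √(2×66,470×360/43.0500) = 1,054.37  (< 4,570, feasible at tier 1)
EOQ₂ = √(2×66,470×360/42.5985) = 1,059.94  (< 4,570 → use Q = 4,570 at tier-2 price)
TC(tier 1 (EOQ₁), Q≈1,054.4) = €8,221,200.57
TC(tier 2, Q≈4,570.0) = €8,192,637.42
Minimum at tier 2: €8,192,637.42

€8,192,637.42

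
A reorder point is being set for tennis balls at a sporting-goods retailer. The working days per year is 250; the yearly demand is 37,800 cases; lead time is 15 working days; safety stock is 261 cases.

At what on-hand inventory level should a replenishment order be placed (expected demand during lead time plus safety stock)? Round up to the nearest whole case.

Daily demand d = 37,800 / 250 = 151.200 cases/day
Demand during lead time = 151.200 × 15 = 2,268.00
Reorder point = 2,268.00 + 261 = 2,529.00 → round up

2,529 cases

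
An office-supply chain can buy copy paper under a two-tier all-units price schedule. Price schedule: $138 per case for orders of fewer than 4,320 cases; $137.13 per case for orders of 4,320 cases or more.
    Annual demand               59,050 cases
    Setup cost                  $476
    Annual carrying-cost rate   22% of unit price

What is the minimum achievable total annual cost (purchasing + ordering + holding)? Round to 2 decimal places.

H₁ = 22%×$138 = $30.3600;  H₂ = 22%×$137.13 = $30.1686
EOQ₁ = √(2×59,050×476/30.3600) = 1,360.75  (< 4,320, feasible at tier 1)
EOQ₂ = √(2×59,050×476/30.1686) = 1,365.06  (< 4,320 → use Q = 4,320 at tier-2 price)
TC(tier 1 (EOQ₁), Q≈1,360.7) = $8,190,212.29
TC(tier 2, Q≈4,320.0) = $8,169,197.11
Minimum at tier 2: $8,169,197.11

$8,169,197.11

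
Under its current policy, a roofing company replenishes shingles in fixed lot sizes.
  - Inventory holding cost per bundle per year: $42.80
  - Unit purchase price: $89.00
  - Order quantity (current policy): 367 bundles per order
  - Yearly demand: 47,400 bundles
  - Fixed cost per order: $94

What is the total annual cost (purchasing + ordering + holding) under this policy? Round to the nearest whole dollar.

Orders/yr = 47,400/367 = 129.155; ordering cost = 129.155 × $94 = $12,140.60
Average inventory = 367/2 = 183.5; holding cost = 183.5 × $42.8 = $7,853.80
Purchase cost = D·C = 47,400 × 89 = $4,218,600.00
Total = $12,140.60 + $7,853.80 + $4,218,600.00 = $4,238,594.40

$4,238,594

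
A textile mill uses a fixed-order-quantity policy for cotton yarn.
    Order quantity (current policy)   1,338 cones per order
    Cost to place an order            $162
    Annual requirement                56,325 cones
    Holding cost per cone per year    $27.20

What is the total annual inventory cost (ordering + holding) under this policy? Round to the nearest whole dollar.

$25,016

Ordering: D/Q × S = 56,325/1,338 × $162 = $6,819.62
Holding:  Q/2 × H = 1,338/2 × $27.2 = $18,196.80
Total = $6,819.62 + $18,196.80 = $25,016.42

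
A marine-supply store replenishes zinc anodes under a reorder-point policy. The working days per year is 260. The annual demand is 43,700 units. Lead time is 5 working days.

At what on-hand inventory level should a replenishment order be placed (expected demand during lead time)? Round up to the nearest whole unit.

841 units

Daily demand d = 43,700 / 260 = 168.077 units/day
Demand during lead time = 168.077 × 5 = 840.38
Reorder point = 840.38 → round up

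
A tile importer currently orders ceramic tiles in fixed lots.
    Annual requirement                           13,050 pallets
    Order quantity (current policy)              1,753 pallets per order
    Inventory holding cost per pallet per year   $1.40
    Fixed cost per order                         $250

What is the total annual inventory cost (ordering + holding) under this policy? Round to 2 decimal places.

$3,088.20

Ordering: D/Q × S = 13,050/1,753 × $250 = $1,861.10
Holding:  Q/2 × H = 1,753/2 × $1.4 = $1,227.10
Total = $1,861.10 + $1,227.10 = $3,088.20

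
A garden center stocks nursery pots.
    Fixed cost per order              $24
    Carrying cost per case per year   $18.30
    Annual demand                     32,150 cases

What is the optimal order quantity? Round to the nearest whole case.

290 cases

2DS/H = 2·32,150·24/18.3 = 84,327.87
EOQ = √84,327.87 ≈ 290.39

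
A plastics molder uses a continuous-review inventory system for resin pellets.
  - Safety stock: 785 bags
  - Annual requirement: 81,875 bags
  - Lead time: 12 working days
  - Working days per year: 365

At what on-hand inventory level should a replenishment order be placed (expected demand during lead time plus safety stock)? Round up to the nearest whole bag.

Daily demand d = 81,875 / 365 = 224.315 bags/day
Demand during lead time = 224.315 × 12 = 2,691.78
Reorder point = 2,691.78 + 785 = 3,476.78 → round up

3,477 bags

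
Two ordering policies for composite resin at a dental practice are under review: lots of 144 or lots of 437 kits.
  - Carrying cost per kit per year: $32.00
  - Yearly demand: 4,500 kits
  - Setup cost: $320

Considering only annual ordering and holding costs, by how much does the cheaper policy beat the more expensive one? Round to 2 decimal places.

$2,016.81

For each Q, cost = (D/Q)·S + (Q/2)·H.
TC(144) = (4,500/144)×320 + (144/2)×32 = $12,304.00
TC(437) = (4,500/437)×320 + (437/2)×32 = $10,287.19
|ΔTC| = |$12,304.00 − $10,287.19| = $2,016.81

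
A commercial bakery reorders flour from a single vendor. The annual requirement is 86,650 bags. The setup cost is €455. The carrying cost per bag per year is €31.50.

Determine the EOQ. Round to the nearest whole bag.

Optimal lot size Q* = (2 × 86,650 × €455 / €31.5)^½ ≈ 1,582.16

1,582 bags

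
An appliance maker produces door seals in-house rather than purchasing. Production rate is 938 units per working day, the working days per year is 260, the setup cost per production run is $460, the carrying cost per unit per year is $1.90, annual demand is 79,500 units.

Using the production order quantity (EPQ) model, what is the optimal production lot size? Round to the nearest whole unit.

d = 79,500/260 = 305.7692 units/day;  effective holding cost H(1 − d/p) = 1.9·(1 − 305.7692/938) = 1.28064
Q* = √(2DS / H_eff) = √(2·79,500·460 / 1.28064) ≈ 7,557.26

7,557 units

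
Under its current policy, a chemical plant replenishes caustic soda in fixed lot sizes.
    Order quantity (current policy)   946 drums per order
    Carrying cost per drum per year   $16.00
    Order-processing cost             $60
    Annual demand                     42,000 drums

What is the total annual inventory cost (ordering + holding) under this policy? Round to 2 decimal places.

$10,231.85

Ordering: D/Q × S = 42,000/946 × $60 = $2,663.85
Holding:  Q/2 × H = 946/2 × $16 = $7,568.00
Total = $2,663.85 + $7,568.00 = $10,231.85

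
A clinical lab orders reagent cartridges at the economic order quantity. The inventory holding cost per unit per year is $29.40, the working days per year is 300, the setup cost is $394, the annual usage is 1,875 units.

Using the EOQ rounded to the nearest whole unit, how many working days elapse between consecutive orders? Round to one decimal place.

2DS/H = 2·1,875·394/29.4 = 50,255.10
EOQ = √50,255.10 ≈ 224.18 → Q = 224 units
T = Q/D × 300 days = 224/1,875 × 300 = 35.840 days

35.8 days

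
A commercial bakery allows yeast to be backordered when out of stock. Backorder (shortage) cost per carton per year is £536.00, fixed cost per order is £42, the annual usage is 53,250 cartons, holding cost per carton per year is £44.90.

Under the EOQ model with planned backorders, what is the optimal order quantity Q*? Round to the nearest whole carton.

329 cartons

Basic EOQ = √(2·53,250·42/44.9) = 315.629
Backorder adjustment √((H+b)/b) = √((44.9+536)/536) = 1.0410
Q* = 315.629 × 1.0410 ≈ 328.58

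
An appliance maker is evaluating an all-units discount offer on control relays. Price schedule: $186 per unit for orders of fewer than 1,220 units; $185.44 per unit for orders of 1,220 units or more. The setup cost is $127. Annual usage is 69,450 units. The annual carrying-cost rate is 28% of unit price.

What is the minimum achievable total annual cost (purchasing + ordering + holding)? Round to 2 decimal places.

$12,917,710.78

H₁ = 28%×$186 = $52.0800;  H₂ = 28%×$185.44 = $51.9232
EOQ₁ = √(2×69,450×127/52.0800) = 581.99  (< 1,220, feasible at tier 1)
EOQ₂ = √(2×69,450×127/51.9232) = 582.87  (< 1,220 → use Q = 1,220 at tier-2 price)
TC(tier 1 (EOQ₁), Q≈582.0) = $12,948,010.18
TC(tier 2, Q≈1,220.0) = $12,917,710.78
Minimum at tier 2: $12,917,710.78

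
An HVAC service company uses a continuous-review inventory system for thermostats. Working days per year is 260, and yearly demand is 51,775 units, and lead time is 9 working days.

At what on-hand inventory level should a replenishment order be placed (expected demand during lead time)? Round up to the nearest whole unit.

1,793 units

Daily demand d = 51,775 / 260 = 199.135 units/day
Demand during lead time = 199.135 × 9 = 1,792.21
Reorder point = 1,792.21 → round up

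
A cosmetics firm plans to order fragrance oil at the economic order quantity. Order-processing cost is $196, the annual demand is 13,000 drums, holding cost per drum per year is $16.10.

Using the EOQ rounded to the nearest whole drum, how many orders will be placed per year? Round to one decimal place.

23.1 orders per year

Q* = √(2·D·S / H) = √(2·13,000·196 / 16.1) = √316,521.7 ≈ 562.60 → Q = 563
Orders per year = D/Q = 13,000 / 563 = 23.091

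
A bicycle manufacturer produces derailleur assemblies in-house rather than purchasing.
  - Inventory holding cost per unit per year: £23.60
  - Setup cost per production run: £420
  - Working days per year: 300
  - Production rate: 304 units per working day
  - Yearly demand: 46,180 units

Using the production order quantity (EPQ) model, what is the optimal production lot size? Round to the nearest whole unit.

Daily demand d = 46,180/300 = 153.933; p = 304; 1 − d/p = 0.49364
EPQ = √(2DS / (H(1 − d/p)))
    = √(2 × 46,180 × 420 / (23.6 × 0.49364)) ≈ 1,824.76

1,825 units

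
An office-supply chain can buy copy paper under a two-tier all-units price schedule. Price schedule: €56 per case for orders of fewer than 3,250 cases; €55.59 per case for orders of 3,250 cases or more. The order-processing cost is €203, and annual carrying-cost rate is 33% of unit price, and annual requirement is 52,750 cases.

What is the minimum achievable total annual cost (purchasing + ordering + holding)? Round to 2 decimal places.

H₁ = 33%×€56 = €18.4800;  H₂ = 33%×€55.59 = €18.3447
EOQ₁ = √(2×52,750×203/18.4800) = 1,076.52  (< 3,250, feasible at tier 1)
EOQ₂ = √(2×52,750×203/18.3447) = 1,080.49  (< 3,250 → use Q = 3,250 at tier-2 price)
TC(tier 1 (EOQ₁), Q≈1,076.5) = €2,973,894.14
TC(tier 2, Q≈3,250.0) = €2,965,477.48
Minimum at tier 2: €2,965,477.48

€2,965,477.48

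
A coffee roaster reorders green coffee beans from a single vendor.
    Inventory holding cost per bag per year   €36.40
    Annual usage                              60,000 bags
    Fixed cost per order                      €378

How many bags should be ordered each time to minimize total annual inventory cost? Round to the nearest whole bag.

EOQ = √(2DS/H) = √(2 × 60,000 × 378 / 36.4)
    = √(1,246,153.85) ≈ 1,116.31

1,116 bags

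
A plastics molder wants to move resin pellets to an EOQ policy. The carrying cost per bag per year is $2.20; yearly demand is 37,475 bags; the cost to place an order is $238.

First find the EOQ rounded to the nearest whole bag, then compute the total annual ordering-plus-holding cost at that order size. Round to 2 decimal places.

$6,264.49

Q* = √(2·D·S / H) = √(2·37,475·238 / 2.2) = √8,108,227.3 ≈ 2,847.49 → Q = 2,847 bags
Orders/yr = 37,475/2,847 = 13.163; ordering cost = 13.163 × $238 = $3,132.79
Average inventory = 2,847/2 = 1423.5; holding cost = 1423.5 × $2.2 = $3,131.70
Total = $3,132.79 + $3,131.70 = $6,264.49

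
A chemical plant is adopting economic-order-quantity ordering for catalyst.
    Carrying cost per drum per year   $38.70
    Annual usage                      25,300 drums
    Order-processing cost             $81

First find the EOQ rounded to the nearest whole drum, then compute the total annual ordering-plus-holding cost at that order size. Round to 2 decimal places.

Optimal lot size Q* = (2 × 25,300 × $81 / $38.7)^½ ≈ 325.43 → Q = 325 drums
Ordering: D/Q × S = 25,300/325 × $81 = $6,305.54
Holding:  Q/2 × H = 325/2 × $38.7 = $6,288.75
Total = $6,305.54 + $6,288.75 = $12,594.29

$12,594.29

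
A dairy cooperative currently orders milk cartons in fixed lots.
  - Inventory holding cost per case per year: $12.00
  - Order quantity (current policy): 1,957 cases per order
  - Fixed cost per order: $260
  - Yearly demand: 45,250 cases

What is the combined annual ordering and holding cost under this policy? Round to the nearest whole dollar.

$17,754

Annual ordering cost = (D/Q)·S = (45,250/1,957) × 260 = $6,011.75
Annual holding cost  = (Q/2)·H = (1,957/2) × 12 = $11,742.00
Total = $6,011.75 + $11,742.00 = $17,753.75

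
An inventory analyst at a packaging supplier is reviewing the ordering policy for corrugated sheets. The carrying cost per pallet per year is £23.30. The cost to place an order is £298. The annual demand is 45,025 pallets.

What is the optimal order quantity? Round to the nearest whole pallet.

Optimal lot size Q* = (2 × 45,025 × £298 / £23.3)^½ ≈ 1,073.18

1,073 pallets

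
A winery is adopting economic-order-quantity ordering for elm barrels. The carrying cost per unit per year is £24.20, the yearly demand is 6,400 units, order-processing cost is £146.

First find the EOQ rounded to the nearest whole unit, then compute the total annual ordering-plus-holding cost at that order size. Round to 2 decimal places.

EOQ = √(2DS/H) = √(2 × 6,400 × 146 / 24.2)
    = √(77,223.14) ≈ 277.89 → Q = 278 units
Ordering: D/Q × S = 6,400/278 × £146 = £3,361.15
Holding:  Q/2 × H = 278/2 × £24.2 = £3,363.80
Total = £3,361.15 + £3,363.80 = £6,724.95

£6,724.95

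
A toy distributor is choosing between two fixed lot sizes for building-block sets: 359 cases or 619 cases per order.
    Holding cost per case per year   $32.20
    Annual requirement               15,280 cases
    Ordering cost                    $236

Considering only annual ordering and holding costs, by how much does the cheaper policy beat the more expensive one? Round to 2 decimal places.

$33.14

TC(Q) = (D/Q)S + (Q/2)H
TC(359) = (15,280/359)×236 + (359/2)×32.2 = $15,824.69
TC(619) = (15,280/619)×236 + (619/2)×32.2 = $15,791.55
Cheaper: Q = 619.  Difference = $33.14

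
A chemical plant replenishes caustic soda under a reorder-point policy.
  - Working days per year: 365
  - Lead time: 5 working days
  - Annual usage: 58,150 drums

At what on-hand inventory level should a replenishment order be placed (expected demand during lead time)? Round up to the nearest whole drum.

Daily demand d = 58,150 / 365 = 159.315 drums/day
Demand during lead time = 159.315 × 5 = 796.58
Reorder point = 796.58 → round up

797 drums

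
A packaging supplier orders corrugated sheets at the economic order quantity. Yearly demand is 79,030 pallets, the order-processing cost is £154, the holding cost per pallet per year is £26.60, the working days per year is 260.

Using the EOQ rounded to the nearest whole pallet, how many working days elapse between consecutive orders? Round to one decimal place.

3.1 days

2DS/H = 2·79,030·154/26.6 = 915,084.21
EOQ = √915,084.21 ≈ 956.60 → Q = 957 pallets
T = Q/D × 260 days = 957/79,030 × 260 = 3.148 days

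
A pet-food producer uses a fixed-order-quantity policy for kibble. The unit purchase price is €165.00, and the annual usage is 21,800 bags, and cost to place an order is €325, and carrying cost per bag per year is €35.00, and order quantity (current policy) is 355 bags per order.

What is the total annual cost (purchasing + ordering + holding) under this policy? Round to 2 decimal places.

€3,623,170.25

Orders/yr = 21,800/355 = 61.408; ordering cost = 61.408 × €325 = €19,957.75
Average inventory = 355/2 = 177.5; holding cost = 177.5 × €35 = €6,212.50
Purchase cost = D·C = 21,800 × 165 = €3,597,000.00
Total = €19,957.75 + €6,212.50 + €3,597,000.00 = €3,623,170.25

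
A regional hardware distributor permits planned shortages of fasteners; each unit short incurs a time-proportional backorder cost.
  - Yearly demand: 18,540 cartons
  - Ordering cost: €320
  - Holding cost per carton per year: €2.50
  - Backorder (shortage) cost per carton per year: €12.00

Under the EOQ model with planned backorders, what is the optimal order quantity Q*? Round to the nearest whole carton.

Q* = √(2DS/H) · √((H + b)/b)
   = √(2 × 18,540 × 320 / 2.5) · √((2.5 + 12) / 12)
   = 2,178.587 × 1.0992 ≈ 2,394.79

2,395 cartons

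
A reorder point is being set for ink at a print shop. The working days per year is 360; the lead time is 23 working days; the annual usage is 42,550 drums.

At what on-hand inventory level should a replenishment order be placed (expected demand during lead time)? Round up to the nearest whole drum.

2,719 drums

Daily demand d = 42,550 / 360 = 118.194 drums/day
Demand during lead time = 118.194 × 23 = 2,718.47
Reorder point = 2,718.47 → round up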